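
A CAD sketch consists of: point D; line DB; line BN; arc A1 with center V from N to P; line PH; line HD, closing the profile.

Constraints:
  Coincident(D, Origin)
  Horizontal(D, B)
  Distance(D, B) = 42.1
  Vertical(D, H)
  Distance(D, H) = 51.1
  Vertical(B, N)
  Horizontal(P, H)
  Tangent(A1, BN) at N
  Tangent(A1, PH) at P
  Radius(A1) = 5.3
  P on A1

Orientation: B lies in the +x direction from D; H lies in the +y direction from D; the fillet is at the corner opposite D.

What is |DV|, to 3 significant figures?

58.8

D and H share the same x with |DH| = 51.1 and H on the +y side, so H = (0.00, 51.1). The virtual corner opposite D is at (42.1, 51.1). The tangent condition forces VN to be normal to BN and A1 meets PH tangentially, so VP is at right angles to PH, with radius 5.3, so the center V sits 5.3 in from both sides at V = (36.8, 45.8). Then |DV| = |V − D| = 58.8.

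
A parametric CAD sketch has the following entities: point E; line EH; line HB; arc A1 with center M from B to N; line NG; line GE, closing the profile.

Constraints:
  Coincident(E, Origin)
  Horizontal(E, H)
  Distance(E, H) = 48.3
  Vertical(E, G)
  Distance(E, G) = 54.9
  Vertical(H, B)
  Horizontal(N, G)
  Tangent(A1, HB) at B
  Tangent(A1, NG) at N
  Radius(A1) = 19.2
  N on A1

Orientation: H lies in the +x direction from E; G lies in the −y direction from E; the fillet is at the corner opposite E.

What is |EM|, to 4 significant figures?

46.06

E is at the origin; EH is horizontal with |EH| = 48.3 and H on the +x side, so H = (48.30, 0.000). E and G share the same x with |EG| = 54.9 and G on the −y side, so G = (0.000, -54.90). The virtual corner opposite E is at (48.30, -54.90). A1 meets HB tangentially, so MB is at right angles to HB and A1 meets NG tangentially, so MN is at right angles to NG, with radius 19.2, so the center M sits 19.2 in from both sides at M = (29.10, -35.70). Then |EM| = |M − E| = 46.06.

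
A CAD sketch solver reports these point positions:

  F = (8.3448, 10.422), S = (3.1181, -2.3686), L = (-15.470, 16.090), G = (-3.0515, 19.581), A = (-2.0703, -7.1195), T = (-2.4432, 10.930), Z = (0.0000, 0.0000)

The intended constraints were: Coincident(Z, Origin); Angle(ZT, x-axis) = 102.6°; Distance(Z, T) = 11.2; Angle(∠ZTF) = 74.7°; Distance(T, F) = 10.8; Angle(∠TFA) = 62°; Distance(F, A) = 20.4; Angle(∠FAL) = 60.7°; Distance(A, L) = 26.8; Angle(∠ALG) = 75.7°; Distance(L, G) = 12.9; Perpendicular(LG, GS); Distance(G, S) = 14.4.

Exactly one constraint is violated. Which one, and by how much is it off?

Distance(G, S) = 14.4 — off by 8.40.

Z = (0.00, 0.00) ✓; ZT at 102.6° ✓; |ZT| = 11.20 ✓; ∠ZTF = 74.70° ✓; |TF| = 10.80 ✓; ∠TFA = 62.00° ✓; |FA| = 20.40 ✓; ∠FAL = 60.70° ✓; |AL| = 26.80 ✓; ∠ALG = 75.70° ✓; |LG| = 12.90 ✓; ∠(LG, GS) = 90.00° ✓; |GS| = 22.80 ✗.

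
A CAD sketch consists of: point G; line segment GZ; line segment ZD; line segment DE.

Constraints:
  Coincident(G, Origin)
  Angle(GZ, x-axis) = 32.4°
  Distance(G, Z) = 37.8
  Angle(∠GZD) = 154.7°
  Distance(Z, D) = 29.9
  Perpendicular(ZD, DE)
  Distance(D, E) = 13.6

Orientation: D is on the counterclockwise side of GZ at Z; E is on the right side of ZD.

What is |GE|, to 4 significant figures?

70.65

G is at the origin; GZ runs at 32.4° with length 37.8, so Z = 37.8·(cos 32.4°, sin 32.4°) = (31.92, 20.25). ∠GZD = 154.7°, so ZD runs at 32.4° + (180° − 154.7°) = 57.70° from the x-axis; with |ZD| = 29.9, D = Z + 29.9·(cos 57.70°, sin 57.70°) = (47.89, 45.53). ZD ⟂ DE; with |DE| = 13.6 on the right of ZD, E = D + 13.6·(0.8453, -0.5344) = (59.39, 38.26). Then |GE| = |E − G| = 70.65.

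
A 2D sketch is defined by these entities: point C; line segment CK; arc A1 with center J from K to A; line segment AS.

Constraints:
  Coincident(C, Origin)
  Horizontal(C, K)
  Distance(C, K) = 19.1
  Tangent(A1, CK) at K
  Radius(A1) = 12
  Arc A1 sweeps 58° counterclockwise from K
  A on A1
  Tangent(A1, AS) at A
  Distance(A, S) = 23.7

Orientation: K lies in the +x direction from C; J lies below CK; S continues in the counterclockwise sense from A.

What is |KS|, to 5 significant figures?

34.343

C is at the origin; CK is horizontal with |CK| = 19.1 and K on the +x side, so K = (19.100, 0.0000). The tangent condition forces JK to be normal to CK, so J = K + (0, -12) = (19.100, -12.000). On A1, K sits at bearing 90° from J; a 58° counterclockwise sweep puts A at bearing 148°, so A = J + 12.0·(cos 148°, sin 148°) = (8.9234, -5.6410). The tangent condition forces JA to be normal to AS, so AS runs along (−sin 148°, cos 148°); with |AS| = 23.7, S = (-3.6357, -25.740). Then |KS| = |S − K| = 34.343.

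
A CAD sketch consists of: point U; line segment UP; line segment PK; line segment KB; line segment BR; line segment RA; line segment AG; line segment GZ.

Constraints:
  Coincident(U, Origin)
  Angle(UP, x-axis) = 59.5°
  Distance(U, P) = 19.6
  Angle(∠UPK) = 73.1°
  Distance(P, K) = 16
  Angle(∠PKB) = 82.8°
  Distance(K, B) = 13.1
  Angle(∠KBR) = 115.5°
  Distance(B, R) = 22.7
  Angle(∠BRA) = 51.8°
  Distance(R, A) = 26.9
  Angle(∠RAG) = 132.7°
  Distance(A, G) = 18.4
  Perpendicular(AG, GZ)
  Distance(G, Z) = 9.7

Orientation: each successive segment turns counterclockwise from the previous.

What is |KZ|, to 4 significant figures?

7.480

∠RAG = 132.7° gives AG at 143.6° from the x-axis; with |AG| = 18.4, G = (-5.554, 33.29). AG is perpendicular to GZ, so GZ runs at -126.4°; with |GZ| = 9.7, Z = (-11.31, 25.49). Then |KZ| = |Z − K| = 7.480.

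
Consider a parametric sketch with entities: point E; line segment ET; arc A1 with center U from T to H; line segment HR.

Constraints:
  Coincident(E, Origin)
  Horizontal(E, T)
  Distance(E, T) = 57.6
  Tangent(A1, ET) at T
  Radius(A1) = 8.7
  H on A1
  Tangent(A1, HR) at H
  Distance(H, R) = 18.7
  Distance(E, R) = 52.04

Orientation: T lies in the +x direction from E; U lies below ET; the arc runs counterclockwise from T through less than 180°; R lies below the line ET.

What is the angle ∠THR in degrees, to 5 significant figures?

140.58°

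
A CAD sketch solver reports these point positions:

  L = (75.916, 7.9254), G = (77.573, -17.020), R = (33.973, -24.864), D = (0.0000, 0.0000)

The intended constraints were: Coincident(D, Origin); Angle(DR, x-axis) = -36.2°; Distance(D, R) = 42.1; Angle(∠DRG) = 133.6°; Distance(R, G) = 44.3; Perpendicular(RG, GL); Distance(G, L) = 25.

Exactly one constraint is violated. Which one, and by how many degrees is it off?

Perpendicular(RG, GL) — off by 6.40°.

D = (0.00, 0.00) ✓; DR at -36.20° ✓; |DR| = 42.10 ✓; ∠DRG = 133.6° ✓; |RG| = 44.30 ✓; ∠(RG, GL) = 83.60° ✗; |GL| = 25.00 ✓.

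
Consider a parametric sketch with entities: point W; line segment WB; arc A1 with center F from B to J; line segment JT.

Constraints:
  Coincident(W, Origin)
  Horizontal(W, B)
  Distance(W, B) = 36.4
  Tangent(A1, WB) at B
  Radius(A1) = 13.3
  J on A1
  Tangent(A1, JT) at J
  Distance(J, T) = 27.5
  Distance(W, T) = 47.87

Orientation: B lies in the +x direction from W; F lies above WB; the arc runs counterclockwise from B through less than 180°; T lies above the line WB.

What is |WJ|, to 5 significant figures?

50.773

Checks: ∠(FB, BW) = 90.00° ✓; |FJ| = 13.30 ✓; ∠(FJ, JT) = 90.00° ✓; |JT| = 27.50 ✓; |WT| = 47.87 ✓.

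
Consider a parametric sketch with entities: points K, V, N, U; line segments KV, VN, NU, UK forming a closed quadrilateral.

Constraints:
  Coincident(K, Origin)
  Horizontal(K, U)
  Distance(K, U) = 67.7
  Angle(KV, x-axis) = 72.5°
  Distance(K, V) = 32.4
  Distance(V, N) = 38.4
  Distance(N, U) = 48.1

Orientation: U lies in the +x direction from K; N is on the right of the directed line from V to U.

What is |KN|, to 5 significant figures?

20.901

Checks: |VN| = 38.40 ✓; |NU| = 48.10 ✓.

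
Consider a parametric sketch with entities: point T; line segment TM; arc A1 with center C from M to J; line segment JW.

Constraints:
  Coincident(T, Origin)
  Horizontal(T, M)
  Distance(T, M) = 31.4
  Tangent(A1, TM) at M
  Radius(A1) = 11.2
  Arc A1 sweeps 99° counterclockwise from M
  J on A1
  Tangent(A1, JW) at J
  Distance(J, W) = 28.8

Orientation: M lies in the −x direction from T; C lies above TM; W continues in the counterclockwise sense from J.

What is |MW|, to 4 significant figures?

41.91

T is at the origin; TM is horizontal with |TM| = 31.4 and M on the −x side, so M = (-31.40, 0.000). The tangent condition forces CM to be normal to TM, so C = M + (0, 11.2) = (-31.40, 11.20). On A1, M sits at bearing -90° from C; a 99° counterclockwise sweep puts J at bearing 9°, so J = C + 11.2·(cos 9°, sin 9°) = (-20.34, 12.95). The tangent condition forces CJ to be normal to JW, so JW runs along (−sin 9°, cos 9°); with |JW| = 28.8, W = (-24.84, 41.40). Then |MW| = |W − M| = 41.91.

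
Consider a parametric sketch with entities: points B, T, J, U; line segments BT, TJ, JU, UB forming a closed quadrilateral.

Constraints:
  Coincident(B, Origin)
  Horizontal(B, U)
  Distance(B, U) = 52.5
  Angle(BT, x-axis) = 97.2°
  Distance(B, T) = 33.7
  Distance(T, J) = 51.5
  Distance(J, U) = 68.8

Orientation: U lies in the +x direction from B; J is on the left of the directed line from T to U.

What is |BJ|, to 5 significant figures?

75.312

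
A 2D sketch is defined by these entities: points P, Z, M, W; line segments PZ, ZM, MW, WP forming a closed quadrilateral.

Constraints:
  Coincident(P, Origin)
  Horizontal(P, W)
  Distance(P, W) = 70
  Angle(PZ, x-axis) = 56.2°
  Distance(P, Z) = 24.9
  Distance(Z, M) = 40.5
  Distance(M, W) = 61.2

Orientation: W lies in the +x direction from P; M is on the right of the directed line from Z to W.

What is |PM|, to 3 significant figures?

23.2

Checks: |ZM| = 40.50 ✓; |MW| = 61.20 ✓.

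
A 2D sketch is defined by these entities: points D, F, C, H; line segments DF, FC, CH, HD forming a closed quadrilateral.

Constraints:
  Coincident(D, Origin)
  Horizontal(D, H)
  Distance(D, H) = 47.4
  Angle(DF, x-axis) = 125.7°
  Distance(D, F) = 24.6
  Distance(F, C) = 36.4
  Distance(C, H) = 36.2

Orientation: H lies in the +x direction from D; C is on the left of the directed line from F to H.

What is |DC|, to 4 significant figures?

33.39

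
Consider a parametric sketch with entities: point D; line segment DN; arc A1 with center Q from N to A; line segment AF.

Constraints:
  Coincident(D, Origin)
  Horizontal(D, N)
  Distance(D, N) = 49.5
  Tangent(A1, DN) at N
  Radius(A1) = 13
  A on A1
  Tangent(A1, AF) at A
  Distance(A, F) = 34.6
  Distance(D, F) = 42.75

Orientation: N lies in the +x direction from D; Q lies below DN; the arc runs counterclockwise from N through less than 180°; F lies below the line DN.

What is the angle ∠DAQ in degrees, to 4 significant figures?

161.1°

D is at the origin; D and N share the same y with |DN| = 49.5 and N on the +x side, so N = (49.50, 0.000). A1 meets DN tangentially, so QN is at right angles to DN, so Q = N + (0, -13) = (49.50, -13.00). Since QA ⟂ AF (tangency), |QF| = √(13.0² + 34.6²) = 36.96 regardless of where A sits on A1. So F lies on both circle(D, 42.75) and circle(Q, 36.96); the below-DN intersection is F = (21.40, -37.01). A is the foot of the tangent from F: A = (38.12, -6.718).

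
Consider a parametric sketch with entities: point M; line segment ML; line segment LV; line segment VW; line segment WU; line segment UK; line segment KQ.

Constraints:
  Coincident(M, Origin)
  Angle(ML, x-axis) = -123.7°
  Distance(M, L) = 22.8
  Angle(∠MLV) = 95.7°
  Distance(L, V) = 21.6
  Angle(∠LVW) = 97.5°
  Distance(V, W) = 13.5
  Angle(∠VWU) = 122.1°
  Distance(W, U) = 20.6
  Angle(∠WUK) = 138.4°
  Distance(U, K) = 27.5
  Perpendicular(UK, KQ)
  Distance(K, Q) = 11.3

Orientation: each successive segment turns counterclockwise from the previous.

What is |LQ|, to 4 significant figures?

24.24

M is at the origin; ML runs at -123.7° with length 22.8, so L = (-12.65, -18.97). ∠MLV = 95.7° gives LV at -39.40° from the x-axis; with |LV| = 21.6, V = (4.041, -32.68). ∠LVW = 97.5° gives VW at 43.10° from the x-axis; with |VW| = 13.5, W = (13.90, -23.45). ∠VWU = 122.1° gives WU at 101.0° from the x-axis; with |WU| = 20.6, U = (9.967, -3.233). ∠WUK = 138.4° gives UK at 142.6° from the x-axis; with |UK| = 27.5, K = (-11.88, 13.47). The perpendicularity gives KQ at right angles to UK, so KQ runs at -127.4°; with |KQ| = 11.3, Q = (-18.74, 4.493). Then |LQ| = |Q − L| = 24.24.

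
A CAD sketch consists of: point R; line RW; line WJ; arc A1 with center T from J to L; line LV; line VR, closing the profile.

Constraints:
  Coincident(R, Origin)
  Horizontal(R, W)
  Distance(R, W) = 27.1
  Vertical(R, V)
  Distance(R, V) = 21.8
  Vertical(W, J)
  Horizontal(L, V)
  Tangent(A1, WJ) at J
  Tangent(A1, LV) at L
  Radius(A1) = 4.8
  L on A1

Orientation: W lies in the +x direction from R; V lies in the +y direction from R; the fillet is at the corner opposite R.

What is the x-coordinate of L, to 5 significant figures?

22.300

R is at the origin; R and W share the same y with |RW| = 27.1 and W on the +x side, so W = (27.100, 0.0000). RV is vertical with |RV| = 21.8 and V on the +y side, so V = (0.0000, 21.800). The virtual corner opposite R is at (27.100, 21.800). A1 meets WJ tangentially, so TJ is at right angles to WJ and the tangent condition forces TL to be normal to LV, with radius 4.8, so the center T sits 4.8 in from both sides at T = (22.300, 17.000). That places the tangent points at J = (27.100, 17.000) on WJ and L = (22.300, 21.800) on LV. So L.x = 22.300.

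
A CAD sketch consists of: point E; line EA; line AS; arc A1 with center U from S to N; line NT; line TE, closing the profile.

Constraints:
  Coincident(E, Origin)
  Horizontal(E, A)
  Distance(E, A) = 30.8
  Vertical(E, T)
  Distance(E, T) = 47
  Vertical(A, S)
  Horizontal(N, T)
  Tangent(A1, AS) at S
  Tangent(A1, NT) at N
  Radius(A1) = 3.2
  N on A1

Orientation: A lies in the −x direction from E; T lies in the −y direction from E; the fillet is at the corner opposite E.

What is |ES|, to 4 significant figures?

53.55

The virtual corner opposite E is at (-30.80, -47.00). A1 meets AS tangentially, so US is at right angles to AS and since A1 is tangent to NT there, UN ⟂ NT, with radius 3.2, so the center U sits 3.2 in from both sides at U = (-27.60, -43.80). That places the tangent points at S = (-30.80, -43.80) on AS and N = (-27.60, -47.00) on NT. Then |ES| = |S − E| = 53.55.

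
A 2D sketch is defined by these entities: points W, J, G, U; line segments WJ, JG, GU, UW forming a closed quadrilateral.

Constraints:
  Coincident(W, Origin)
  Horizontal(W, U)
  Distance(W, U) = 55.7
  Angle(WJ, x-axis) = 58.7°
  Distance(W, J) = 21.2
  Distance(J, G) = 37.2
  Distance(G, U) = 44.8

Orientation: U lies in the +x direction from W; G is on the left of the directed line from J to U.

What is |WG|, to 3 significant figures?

57.7

W is at the origin; WU is horizontal with |WU| = 55.7 and U in +x, so U = (55.7, 0). WJ runs at 58.7° with |WJ| = 21.2, so J = (11.0, 18.1). G is determined by |JG| = 37.2 and |GU| = 44.8 together: it lies at the intersection of circle(J, 37.2) and circle(U, 44.8). With |JU| = 48.2, the foot of the radical line on JU is 17.6 from J and the perpendicular offset is √(37.2² − 17.6²) = 32.7. Taking the left-of-JU solution: G = (39.7, 41.8).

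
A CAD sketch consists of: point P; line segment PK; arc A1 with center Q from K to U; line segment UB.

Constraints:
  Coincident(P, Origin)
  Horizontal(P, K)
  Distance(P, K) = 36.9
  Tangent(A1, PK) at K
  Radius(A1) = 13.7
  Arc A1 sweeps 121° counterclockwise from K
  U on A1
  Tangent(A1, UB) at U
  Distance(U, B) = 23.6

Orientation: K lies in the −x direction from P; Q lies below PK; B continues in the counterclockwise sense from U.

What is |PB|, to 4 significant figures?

54.87

P is at the origin; P and K share the same y with |PK| = 36.9 and K on the −x side, so K = (-36.90, 0.000). A1 meets PK tangentially, so QK is at right angles to PK, so Q = K + (0, -13.7) = (-36.90, -13.70). On A1, K sits at bearing 90° from Q; a 121° counterclockwise sweep puts U at bearing 211°, so U = Q + 13.7·(cos 211°, sin 211°) = (-48.64, -20.76). Tangency of A1 to UB means the radius QU is perpendicular to UB, so UB runs along (−sin 211°, cos 211°); with |UB| = 23.6, B = (-36.49, -40.99). Then |PB| = |B − P| = 54.87.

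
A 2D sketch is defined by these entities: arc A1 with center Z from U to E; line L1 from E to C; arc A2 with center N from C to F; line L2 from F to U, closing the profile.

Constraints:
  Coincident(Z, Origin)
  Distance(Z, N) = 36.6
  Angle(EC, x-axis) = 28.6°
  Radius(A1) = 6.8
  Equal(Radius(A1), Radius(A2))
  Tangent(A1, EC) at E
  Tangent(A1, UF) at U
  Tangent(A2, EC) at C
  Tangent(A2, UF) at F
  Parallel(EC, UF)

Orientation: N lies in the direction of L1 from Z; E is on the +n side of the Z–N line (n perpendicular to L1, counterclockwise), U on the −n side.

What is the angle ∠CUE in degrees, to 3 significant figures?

69.6°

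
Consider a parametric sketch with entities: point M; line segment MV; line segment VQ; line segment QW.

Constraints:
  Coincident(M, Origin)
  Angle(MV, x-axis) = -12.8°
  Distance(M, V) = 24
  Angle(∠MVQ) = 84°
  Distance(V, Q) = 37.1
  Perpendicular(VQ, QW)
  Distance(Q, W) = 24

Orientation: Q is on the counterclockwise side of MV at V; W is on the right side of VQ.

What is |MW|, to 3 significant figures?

59.1

M is at the origin; MV runs at -12.8° with length 24.0, so V = 24.0·(cos -12.8°, sin -12.8°) = (23.4, -5.32). ∠MVQ = 84.0°, so VQ runs at -12.8° + (180° − 84.0°) = 83.2° from the x-axis; with |VQ| = 37.1, Q = V + 37.1·(cos 83.2°, sin 83.2°) = (27.8, 31.5). VQ is perpendicular to QW; with |QW| = 24.0 on the right of VQ, W = Q + 24.0·(0.993, -0.118) = (51.6, 28.7). Then |MW| = |W − M| = 59.1.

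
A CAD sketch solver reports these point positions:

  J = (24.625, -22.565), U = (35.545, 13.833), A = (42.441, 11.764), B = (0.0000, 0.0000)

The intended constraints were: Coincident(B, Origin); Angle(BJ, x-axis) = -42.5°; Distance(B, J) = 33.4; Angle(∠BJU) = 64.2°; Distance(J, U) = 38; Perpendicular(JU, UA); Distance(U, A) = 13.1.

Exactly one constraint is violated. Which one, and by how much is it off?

Distance(U, A) = 13.1 — off by 5.90.

B = (0.00, 0.00) ✓; BJ at -42.50° ✓; |BJ| = 33.40 ✓; ∠BJU = 64.20° ✓; |JU| = 38.00 ✓; ∠(JU, UA) = 90.00° ✓; |UA| = 7.200 ✗.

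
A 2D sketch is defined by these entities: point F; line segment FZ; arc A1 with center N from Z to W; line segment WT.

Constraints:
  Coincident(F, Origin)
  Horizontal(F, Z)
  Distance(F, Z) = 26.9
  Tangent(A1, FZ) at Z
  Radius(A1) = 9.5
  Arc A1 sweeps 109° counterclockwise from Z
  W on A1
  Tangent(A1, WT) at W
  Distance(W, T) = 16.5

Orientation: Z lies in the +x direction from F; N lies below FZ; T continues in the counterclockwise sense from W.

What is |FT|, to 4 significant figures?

36.57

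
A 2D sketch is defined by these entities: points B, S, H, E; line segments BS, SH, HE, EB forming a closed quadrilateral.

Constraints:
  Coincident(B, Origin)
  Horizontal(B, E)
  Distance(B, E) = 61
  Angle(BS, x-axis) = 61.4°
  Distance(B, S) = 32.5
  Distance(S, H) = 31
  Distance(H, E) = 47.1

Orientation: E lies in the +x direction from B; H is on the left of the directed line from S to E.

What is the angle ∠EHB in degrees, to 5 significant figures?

67.352°

Checks: B.y = 0.00, E.y = 0.00 ✓; |SH| = 31.00 ✓; |HE| = 47.10 ✓.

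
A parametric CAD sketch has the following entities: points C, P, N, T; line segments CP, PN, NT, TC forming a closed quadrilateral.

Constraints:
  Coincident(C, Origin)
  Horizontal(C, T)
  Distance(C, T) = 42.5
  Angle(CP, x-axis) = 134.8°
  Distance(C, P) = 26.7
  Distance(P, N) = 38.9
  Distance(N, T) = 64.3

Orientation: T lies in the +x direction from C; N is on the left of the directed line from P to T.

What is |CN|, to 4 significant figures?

51.06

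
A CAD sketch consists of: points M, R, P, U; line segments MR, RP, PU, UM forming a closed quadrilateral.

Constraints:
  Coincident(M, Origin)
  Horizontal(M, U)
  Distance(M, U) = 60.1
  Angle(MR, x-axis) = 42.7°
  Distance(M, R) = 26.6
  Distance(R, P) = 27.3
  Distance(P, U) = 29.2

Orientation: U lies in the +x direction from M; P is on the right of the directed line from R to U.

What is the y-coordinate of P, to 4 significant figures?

-6.447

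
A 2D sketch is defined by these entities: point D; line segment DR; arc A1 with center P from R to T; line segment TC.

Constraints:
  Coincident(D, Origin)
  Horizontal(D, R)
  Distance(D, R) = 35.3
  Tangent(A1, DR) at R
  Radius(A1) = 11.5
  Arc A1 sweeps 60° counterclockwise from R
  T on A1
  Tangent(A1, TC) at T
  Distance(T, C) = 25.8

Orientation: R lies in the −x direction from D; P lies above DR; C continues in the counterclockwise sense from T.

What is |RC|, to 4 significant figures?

36.22

D is at the origin; D and R share the same y with |DR| = 35.3 and R on the −x side, so R = (-35.30, 0.000). A1 meets DR tangentially, so PR is at right angles to DR, so P = R + (0, 11.5) = (-35.30, 11.50). On A1, R sits at bearing -90° from P; a 60° counterclockwise sweep puts T at bearing -30°, so T = P + 11.5·(cos -30°, sin -30°) = (-25.34, 5.750). Since A1 is tangent to TC there, PT ⟂ TC, so TC runs along (−sin -30°, cos -30°); with |TC| = 25.8, C = (-12.44, 28.09). Then |RC| = |C − R| = 36.22.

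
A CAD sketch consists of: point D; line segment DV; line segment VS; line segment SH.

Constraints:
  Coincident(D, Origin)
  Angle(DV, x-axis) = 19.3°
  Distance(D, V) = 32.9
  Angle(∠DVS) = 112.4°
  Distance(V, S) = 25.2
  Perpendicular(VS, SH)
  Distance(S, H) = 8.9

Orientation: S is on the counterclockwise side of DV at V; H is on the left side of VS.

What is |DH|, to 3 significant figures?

43.4

D is at the origin; DV runs at 19.3° with length 32.9, so V = 32.9·(cos 19.3°, sin 19.3°) = (31.1, 10.9). ∠DVS = 112.4°, so VS runs at 19.3° + (180° − 112.4°) = 86.9° from the x-axis; with |VS| = 25.2, S = V + 25.2·(cos 86.9°, sin 86.9°) = (32.4, 36.0). VS ⟂ SH; with |SH| = 8.9 on the left of VS, H = S + 8.9·(-0.999, 0.0541) = (23.5, 36.5). Then |DH| = |H − D| = 43.4.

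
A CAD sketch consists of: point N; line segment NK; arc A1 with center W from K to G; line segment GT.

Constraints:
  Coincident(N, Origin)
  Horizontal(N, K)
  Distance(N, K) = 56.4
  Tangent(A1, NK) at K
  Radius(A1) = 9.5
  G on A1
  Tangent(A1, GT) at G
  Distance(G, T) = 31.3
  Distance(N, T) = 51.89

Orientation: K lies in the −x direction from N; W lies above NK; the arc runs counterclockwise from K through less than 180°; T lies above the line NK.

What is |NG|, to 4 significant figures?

47.84

Checks: ∠(WK, KN) = 90.00° ✓; |WG| = 9.500 ✓; ∠(WG, GT) = 90.00° ✓; |GT| = 31.30 ✓; |NT| = 51.89 ✓.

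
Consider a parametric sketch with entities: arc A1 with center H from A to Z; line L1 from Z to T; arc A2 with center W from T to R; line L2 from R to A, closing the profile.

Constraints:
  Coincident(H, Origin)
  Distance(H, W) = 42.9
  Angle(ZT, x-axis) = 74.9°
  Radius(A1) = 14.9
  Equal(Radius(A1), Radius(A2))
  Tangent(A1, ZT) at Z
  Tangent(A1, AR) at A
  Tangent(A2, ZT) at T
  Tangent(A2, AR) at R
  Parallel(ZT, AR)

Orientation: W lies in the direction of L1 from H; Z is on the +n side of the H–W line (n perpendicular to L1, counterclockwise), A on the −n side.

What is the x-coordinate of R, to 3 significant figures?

25.6

Tangency of A1 to both parallel lines with radius 14.9 puts Z and A at H ± 14.9·n: Z = (-14.4, 3.88), A = (14.4, -3.88). Equal radii place T and R the same way about W: T = W + 14.9·n = (-3.21, 45.3), R = W − 14.9·n = (25.6, 37.5). So R.x = 25.6.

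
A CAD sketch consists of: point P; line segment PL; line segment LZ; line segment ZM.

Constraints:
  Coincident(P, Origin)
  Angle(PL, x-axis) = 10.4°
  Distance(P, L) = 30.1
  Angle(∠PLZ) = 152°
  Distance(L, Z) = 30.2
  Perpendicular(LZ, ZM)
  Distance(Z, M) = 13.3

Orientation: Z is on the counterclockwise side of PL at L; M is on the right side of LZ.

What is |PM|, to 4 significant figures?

63.06

P is at the origin; PL runs at 10.4° with length 30.1, so L = 30.1·(cos 10.4°, sin 10.4°) = (29.61, 5.434). ∠PLZ = 152.0°, so LZ runs at 10.4° + (180° − 152.0°) = 38.40° from the x-axis; with |LZ| = 30.2, Z = L + 30.2·(cos 38.40°, sin 38.40°) = (53.27, 24.19). The perpendicularity gives ZM at right angles to LZ; with |ZM| = 13.3 on the right of LZ, M = Z + 13.3·(0.6211, -0.7837) = (61.53, 13.77). Then |PM| = |M − P| = 63.06.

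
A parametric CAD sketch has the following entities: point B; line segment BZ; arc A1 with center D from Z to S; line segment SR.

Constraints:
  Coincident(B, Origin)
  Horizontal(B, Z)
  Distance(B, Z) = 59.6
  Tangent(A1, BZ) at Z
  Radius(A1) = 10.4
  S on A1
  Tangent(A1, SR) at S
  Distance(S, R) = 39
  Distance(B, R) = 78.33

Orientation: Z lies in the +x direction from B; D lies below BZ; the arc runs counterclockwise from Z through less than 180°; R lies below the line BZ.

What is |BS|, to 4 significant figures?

51.26

Checks: |DZ| = 10.40 ✓; |DS| = 10.40 ✓; ∠(DS, SR) = 90.00° ✓; |SR| = 39.00 ✓; |BR| = 78.33 ✓.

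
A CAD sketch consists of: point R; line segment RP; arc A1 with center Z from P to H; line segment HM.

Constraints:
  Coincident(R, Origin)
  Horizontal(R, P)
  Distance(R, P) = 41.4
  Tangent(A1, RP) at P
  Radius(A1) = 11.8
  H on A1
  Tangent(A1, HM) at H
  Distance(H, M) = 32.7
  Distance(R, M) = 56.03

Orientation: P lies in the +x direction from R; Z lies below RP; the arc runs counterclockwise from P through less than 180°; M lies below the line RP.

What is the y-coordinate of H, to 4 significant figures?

-12.91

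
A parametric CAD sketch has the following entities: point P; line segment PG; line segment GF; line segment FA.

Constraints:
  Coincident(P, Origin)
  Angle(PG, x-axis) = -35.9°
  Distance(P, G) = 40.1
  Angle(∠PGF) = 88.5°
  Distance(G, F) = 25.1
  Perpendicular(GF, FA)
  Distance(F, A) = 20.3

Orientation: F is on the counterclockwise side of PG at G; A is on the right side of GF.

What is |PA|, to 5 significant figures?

64.999

P is at the origin; PG runs at -35.9° with length 40.1, so G = 40.1·(cos -35.9°, sin -35.9°) = (32.483, -23.514). ∠PGF = 88.5°, so GF runs at -35.9° + (180° − 88.5°) = 55.600° from the x-axis; with |GF| = 25.1, F = G + 25.1·(cos 55.600°, sin 55.600°) = (46.663, -2.8032). The perpendicularity gives FA at right angles to GF; with |FA| = 20.3 on the right of GF, A = F + 20.3·(0.82511, -0.56497) = (63.413, -14.272). Then |PA| = |A − P| = 64.999.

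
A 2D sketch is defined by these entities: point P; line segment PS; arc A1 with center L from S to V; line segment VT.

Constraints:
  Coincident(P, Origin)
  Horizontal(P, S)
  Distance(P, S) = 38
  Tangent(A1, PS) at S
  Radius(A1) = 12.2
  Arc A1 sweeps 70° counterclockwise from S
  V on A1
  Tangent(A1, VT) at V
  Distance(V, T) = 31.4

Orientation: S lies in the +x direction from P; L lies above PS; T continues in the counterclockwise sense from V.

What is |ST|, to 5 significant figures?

43.609

P is at the origin; P and S share the same y with |PS| = 38.0 and S on the +x side, so S = (38.000, 0.0000). Since A1 is tangent to PS there, LS ⟂ PS, so L = S + (0, 12.2) = (38.000, 12.200). On A1, S sits at bearing -90° from L; a 70° counterclockwise sweep puts V at bearing -20°, so V = L + 12.2·(cos -20°, sin -20°) = (49.464, 8.0274). The tangent condition forces LV to be normal to VT, so VT runs along (−sin -20°, cos -20°); with |VT| = 31.4, T = (60.204, 37.534). Then |ST| = |T − S| = 43.609.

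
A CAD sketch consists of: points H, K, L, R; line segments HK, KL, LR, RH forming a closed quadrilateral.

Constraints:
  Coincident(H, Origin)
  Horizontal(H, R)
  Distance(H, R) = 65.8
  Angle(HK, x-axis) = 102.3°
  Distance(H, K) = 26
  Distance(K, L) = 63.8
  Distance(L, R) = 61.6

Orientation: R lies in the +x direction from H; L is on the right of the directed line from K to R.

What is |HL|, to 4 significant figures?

38.09

Checks: |KL| = 63.80 ✓; |LR| = 61.60 ✓.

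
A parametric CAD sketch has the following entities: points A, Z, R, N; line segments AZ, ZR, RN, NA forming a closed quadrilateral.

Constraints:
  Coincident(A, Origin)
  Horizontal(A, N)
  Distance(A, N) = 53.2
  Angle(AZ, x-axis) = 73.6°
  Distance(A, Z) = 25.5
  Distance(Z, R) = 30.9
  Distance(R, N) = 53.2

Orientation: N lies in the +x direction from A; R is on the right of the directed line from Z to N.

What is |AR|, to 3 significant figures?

5.67

A is at the origin; AN is horizontal with |AN| = 53.2 and N in +x, so N = (53.2, 0). AZ runs at 73.6° with |AZ| = 25.5, so Z = (7.20, 24.5). R is determined by |ZR| = 30.9 and |RN| = 53.2 together: it lies at the intersection of circle(Z, 30.9) and circle(N, 53.2). With |ZN| = 52.1, the foot of the radical line on ZN is 8.05 from Z and the perpendicular offset is √(30.9² − 8.05²) = 29.8. Taking the right-of-ZN solution: R = (0.302, -5.66).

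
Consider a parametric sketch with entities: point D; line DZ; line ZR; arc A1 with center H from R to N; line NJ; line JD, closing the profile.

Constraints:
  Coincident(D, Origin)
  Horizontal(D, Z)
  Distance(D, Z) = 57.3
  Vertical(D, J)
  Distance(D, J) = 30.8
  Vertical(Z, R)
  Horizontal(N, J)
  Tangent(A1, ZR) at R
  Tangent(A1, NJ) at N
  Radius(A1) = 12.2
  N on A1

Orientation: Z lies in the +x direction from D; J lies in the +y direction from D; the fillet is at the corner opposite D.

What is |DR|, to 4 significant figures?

60.24

The virtual corner opposite D is at (57.30, 30.80). A1 meets ZR tangentially, so HR is at right angles to ZR and since A1 is tangent to NJ there, HN ⟂ NJ, with radius 12.2, so the center H sits 12.2 in from both sides at H = (45.10, 18.60). That places the tangent points at R = (57.30, 18.60) on ZR and N = (45.10, 30.80) on NJ. Then |DR| = |R − D| = 60.24.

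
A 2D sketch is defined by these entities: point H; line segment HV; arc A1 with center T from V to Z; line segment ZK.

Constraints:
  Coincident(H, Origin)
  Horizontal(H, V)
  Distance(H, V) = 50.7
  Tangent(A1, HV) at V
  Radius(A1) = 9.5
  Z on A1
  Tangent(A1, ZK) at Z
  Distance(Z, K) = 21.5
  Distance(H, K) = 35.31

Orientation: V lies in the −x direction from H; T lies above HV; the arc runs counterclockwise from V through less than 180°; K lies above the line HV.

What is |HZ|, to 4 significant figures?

43.65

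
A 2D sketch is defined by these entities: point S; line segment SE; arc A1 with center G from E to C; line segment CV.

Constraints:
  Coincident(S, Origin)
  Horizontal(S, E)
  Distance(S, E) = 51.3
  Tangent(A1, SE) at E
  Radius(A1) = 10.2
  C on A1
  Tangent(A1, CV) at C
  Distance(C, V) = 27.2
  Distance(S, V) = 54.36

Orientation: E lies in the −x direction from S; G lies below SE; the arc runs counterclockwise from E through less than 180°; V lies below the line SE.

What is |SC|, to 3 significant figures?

61.2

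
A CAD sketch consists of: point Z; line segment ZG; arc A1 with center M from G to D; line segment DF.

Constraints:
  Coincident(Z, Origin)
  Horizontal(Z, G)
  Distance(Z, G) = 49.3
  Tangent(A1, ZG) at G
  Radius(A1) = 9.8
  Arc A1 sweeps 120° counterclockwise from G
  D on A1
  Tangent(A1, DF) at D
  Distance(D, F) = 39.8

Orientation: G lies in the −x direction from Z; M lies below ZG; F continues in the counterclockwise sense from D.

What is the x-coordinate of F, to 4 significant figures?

-37.89

Z is at the origin; ZG is horizontal with |ZG| = 49.3 and G on the −x side, so G = (-49.30, 0.000). Since A1 is tangent to ZG there, MG ⟂ ZG, so M = G + (0, -9.8) = (-49.30, -9.800). On A1, G sits at bearing 90° from M; a 120° counterclockwise sweep puts D at bearing 210°, so D = M + 9.8·(cos 210°, sin 210°) = (-57.79, -14.70). A1 meets DF tangentially, so MD is at right angles to DF, so DF runs along (−sin 210°, cos 210°); with |DF| = 39.8, F = (-37.89, -49.17). So F.x = -37.89.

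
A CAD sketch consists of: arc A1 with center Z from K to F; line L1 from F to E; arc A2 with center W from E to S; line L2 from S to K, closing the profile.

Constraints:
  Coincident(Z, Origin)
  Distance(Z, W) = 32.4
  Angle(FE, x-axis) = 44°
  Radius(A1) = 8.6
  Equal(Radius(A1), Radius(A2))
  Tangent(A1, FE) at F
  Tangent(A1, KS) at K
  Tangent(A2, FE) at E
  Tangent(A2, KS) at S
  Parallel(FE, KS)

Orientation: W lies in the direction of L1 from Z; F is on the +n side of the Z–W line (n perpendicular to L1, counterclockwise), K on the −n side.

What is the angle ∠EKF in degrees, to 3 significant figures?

62.0°

The slot axis is L1's direction at 44.0°, so u = (cos 44.0°, sin 44.0°) = (0.719, 0.695) and n = (−sin 44.0°, cos 44.0°) = (-0.695, 0.719). Z is at the origin and W lies 32.4 along u from Z, so W = 32.4·u = (23.3, 22.5). Tangency of A1 to both parallel lines with radius 8.6 puts F and K at Z ± 8.6·n: F = (-5.97, 6.19), K = (5.97, -6.19). Equal radii place E and S the same way about W: E = W + 8.6·n = (17.3, 28.7), S = W − 8.6·n = (29.3, 16.3). Then cos ∠EKF = KE·KF / (|KE||KF|), giving 62.0°.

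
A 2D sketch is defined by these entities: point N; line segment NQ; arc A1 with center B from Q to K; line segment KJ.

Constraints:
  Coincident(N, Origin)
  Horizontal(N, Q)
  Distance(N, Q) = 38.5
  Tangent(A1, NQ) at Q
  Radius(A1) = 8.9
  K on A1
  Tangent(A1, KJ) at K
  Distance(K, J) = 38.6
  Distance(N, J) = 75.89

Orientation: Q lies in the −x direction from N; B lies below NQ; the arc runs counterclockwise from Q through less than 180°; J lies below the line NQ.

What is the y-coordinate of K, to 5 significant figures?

-4.3023

N is at the origin; N and Q share the same y with |NQ| = 38.5 and Q on the −x side, so Q = (-38.500, 0.0000). Tangency of A1 to NQ means the radius BQ is perpendicular to NQ, so B = Q + (0, -8.9) = (-38.500, -8.9000). Since BK ⟂ KJ (tangency), |BJ| = √(8.9² + 38.6²) = 39.613 regardless of where K sits on A1. So J lies on both circle(N, 75.89) and circle(B, 39.613); the below-NQ intersection is J = (-66.061, -37.353). K is the foot of the tangent from J: K = (-46.120, -4.3023).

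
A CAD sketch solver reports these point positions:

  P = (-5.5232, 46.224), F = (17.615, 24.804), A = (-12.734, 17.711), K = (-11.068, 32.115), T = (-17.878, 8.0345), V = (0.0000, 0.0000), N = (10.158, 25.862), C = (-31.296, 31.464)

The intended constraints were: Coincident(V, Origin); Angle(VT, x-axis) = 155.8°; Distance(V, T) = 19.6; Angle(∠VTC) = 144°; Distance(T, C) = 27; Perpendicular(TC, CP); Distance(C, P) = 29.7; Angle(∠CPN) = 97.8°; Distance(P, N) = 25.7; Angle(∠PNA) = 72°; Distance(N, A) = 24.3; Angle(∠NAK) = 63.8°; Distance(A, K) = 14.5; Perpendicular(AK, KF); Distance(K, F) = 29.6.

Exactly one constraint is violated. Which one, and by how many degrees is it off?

Perpendicular(AK, KF) — off by 7.70°.

V = (0.00, 0.00) ✓; VT at 155.8° ✓; |VT| = 19.60 ✓; ∠VTC = 144.0° ✓; |TC| = 27.00 ✓; ∠(TC, CP) = 90.00° ✓; |CP| = 29.70 ✓; ∠CPN = 97.80° ✓; |PN| = 25.70 ✓; ∠PNA = 72.00° ✓; |NA| = 24.30 ✓; ∠NAK = 63.80° ✓; |AK| = 14.50 ✓; ∠(AK, KF) = 97.70° ✗; |KF| = 29.60 ✓.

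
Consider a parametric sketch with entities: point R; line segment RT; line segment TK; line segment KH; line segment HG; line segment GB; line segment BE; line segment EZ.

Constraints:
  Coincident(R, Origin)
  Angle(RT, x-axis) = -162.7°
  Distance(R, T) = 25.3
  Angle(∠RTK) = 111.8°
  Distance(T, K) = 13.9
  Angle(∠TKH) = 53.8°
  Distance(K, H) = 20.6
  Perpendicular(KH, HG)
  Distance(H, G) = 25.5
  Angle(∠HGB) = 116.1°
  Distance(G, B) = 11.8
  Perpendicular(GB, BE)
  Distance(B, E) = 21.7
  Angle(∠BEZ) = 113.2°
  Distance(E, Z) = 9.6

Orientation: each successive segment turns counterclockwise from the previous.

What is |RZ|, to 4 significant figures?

26.02

R is at the origin; RT runs at -162.7° with length 25.3, so T = (-24.16, -7.524). ∠RTK = 111.8° gives TK at -94.50° from the x-axis; with |TK| = 13.9, K = (-25.25, -21.38). ∠TKH = 53.8° gives KH at 31.70° from the x-axis; with |KH| = 20.6, H = (-7.719, -10.56). The perpendicularity gives HG at right angles to KH, so HG runs at 121.7°; with |HG| = 25.5, G = (-21.12, 11.14). ∠HGB = 116.1° gives GB at -174.4° from the x-axis; with |GB| = 11.8, B = (-32.86, 9.988). GB is perpendicular to BE, so BE runs at -84.40°; with |BE| = 21.7, E = (-30.74, -11.61). ∠BEZ = 113.2° gives EZ at -17.60° from the x-axis; with |EZ| = 9.6, Z = (-21.59, -14.51). Then |RZ| = |Z − R| = 26.02.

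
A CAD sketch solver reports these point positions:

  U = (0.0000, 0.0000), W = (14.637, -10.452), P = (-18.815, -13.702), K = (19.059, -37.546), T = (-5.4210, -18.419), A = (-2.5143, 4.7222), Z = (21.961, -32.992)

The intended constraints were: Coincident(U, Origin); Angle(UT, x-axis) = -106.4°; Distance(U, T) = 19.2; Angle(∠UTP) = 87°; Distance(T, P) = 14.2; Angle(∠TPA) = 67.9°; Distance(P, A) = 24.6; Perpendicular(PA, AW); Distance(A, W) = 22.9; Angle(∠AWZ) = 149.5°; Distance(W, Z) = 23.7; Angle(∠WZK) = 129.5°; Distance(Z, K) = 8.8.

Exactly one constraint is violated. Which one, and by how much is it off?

Distance(Z, K) = 8.8 — off by 3.40.

U = (0.00, 0.00) ✓; UT at -106.4° ✓; |UT| = 19.20 ✓; ∠UTP = 87.00° ✓; |TP| = 14.20 ✓; ∠TPA = 67.90° ✓; |PA| = 24.60 ✓; ∠(PA, AW) = 90.00° ✓; |AW| = 22.90 ✓; ∠AWZ = 149.5° ✓; |WZ| = 23.70 ✓; ∠WZK = 129.5° ✓; |ZK| = 5.400 ✗.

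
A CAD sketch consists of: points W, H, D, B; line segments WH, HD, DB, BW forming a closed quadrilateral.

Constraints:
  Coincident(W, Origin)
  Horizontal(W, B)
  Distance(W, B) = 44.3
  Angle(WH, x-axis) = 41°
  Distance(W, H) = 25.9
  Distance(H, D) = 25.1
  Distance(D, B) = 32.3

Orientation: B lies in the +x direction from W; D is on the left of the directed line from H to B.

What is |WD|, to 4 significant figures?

50.96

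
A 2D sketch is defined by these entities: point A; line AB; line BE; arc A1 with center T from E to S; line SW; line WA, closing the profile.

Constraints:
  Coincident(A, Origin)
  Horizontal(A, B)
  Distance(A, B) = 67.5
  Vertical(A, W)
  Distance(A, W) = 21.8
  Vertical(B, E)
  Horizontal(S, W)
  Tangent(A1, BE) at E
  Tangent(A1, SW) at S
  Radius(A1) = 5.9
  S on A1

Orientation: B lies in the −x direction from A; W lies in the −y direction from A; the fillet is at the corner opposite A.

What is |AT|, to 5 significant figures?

63.619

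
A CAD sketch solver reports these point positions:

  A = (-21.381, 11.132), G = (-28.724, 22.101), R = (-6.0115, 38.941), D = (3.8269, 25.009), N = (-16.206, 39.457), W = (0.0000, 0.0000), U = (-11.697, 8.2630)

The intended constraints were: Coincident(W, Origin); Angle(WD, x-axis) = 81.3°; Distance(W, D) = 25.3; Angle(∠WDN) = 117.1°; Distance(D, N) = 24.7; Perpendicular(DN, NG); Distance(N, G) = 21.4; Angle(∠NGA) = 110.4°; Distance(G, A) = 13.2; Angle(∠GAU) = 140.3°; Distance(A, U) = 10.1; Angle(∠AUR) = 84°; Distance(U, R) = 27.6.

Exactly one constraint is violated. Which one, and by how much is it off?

Distance(U, R) = 27.6 — off by 3.60.

W = (0.00, 0.00) ✓; WD at 81.30° ✓; |WD| = 25.30 ✓; ∠WDN = 117.1° ✓; |DN| = 24.70 ✓; ∠(DN, NG) = 90.00° ✓; |NG| = 21.40 ✓; ∠NGA = 110.4° ✓; |GA| = 13.20 ✓; ∠GAU = 140.3° ✓; |AU| = 10.10 ✓; ∠AUR = 84.00° ✓; |UR| = 31.20 ✗.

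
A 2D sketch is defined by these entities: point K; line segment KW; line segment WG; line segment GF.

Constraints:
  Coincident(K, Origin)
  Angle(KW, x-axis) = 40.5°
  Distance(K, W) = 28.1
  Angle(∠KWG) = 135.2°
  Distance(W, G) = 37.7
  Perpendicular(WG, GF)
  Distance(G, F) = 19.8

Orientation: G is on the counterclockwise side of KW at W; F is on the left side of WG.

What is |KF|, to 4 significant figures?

57.64

K is at the origin; KW runs at 40.5° with length 28.1, so W = 28.1·(cos 40.5°, sin 40.5°) = (21.37, 18.25). ∠KWG = 135.2°, so WG runs at 40.5° + (180° − 135.2°) = 85.30° from the x-axis; with |WG| = 37.7, G = W + 37.7·(cos 85.30°, sin 85.30°) = (24.46, 55.82). The perpendicularity gives GF at right angles to WG; with |GF| = 19.8 on the left of WG, F = G + 19.8·(-0.9966, 0.08194) = (4.723, 57.45). Then |KF| = |F − K| = 57.64.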